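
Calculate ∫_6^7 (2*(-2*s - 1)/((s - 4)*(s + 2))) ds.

Factor the denominator: s**2 - 2*s - 8 = (s + 2)(s - 4).
Partial fractions: 2*(-2*s - 1)/((s - 4)*(s + 2)) = -1/(s + 2) - 3/(s - 4).
An antiderivative is F(s) = -3*log(s - 4) - log(s + 2).
Then F(7) - F(6) = (-5*log(3)) - (-log(64)) = -5*log(3) + 6*log(2).

-5*log(3) + 6*log(2)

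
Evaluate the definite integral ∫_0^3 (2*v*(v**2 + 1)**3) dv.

Let u = v**2 + 1, so du = 2*v dv. When v = 0, u = 1; when v = 3, u = 10.
The integral becomes ∫ u**3 du from 1 to 10, with antiderivative u**4/4.
Back in v: F(v) = (v**2 + 1)**4/4.
Then F(3) - F(0) = (2500) - (1/4) = 9999/4.

9999/4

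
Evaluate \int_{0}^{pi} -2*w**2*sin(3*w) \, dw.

Integrate by parts twice (u = w^2, dv = -2*sin(3*w) dw).
An antiderivative is F(w) = 2*w**2*cos(3*w)/3 - 4*w*sin(3*w)/9 - 4*cos(3*w)/27.
Then F(pi) - F(0) = (4/27 - 2*pi**2/3) - (-4/27) = 8/27 - 2*pi**2/3.

8/27 - 2*pi**2/3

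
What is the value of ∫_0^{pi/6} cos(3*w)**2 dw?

pi/12

Use the identity cos^2(3*w) = (1 + cos(6*w))/2.
An antiderivative is F(w) = w/2 + sin(6*w)/12.
Then F(pi/6) - F(0) = (pi/12) - (0) = pi/12.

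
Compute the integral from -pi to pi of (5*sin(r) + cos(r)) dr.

0

An antiderivative is F(r) = sin(r) - 5*cos(r).
Then F(pi) - F(-pi) = (5) - (5) = 0.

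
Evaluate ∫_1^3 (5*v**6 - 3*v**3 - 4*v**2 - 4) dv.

By the power rule, an antiderivative is F(v) = 5*v**7/7 - 3*v**4/4 - 4*v**3/3 - 4*v.
Then F(3) - F(1) = (40695/28) - (-451/84) = 30634/21.

30634/21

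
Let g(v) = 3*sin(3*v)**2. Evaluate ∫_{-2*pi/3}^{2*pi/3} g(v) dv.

2*pi

Use the identity sin^2(3*v) = (1 - cos(6*v))/2.
An antiderivative is F(v) = 3*v/2 - sin(6*v)/4.
Then F(2*pi/3) - F(-2*pi/3) = (pi) - (-pi) = 2*pi.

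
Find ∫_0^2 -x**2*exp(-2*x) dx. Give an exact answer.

Integrate by parts twice (u = x^2, dv = -exp(-2*x) dx).
An antiderivative is F(x) = (2*x**2 + 2*x + 1)*exp(-2*x)/4.
Then F(2) - F(0) = (13*exp(-4)/4) - (1/4) = (13 - exp(4))*exp(-4)/4.

(13 - exp(4))*exp(-4)/4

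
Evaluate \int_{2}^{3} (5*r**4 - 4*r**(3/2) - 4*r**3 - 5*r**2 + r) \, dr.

By the power rule, an antiderivative is F(r) = -8*r**(5/2)/5 + r**5 - r**4 - 5*r**3/3 + r**2/2.
Then F(3) - F(2) = (243/2 - 72*sqrt(3)/5) - (14/3 - 32*sqrt(2)/5) = -72*sqrt(3)/5 + 32*sqrt(2)/5 + 701/6.

-72*sqrt(3)/5 + 32*sqrt(2)/5 + 701/6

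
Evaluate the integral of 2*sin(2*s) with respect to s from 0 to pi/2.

2

An antiderivative is F(s) = -cos(2*s).
Then F(pi/2) - F(0) = (1) - (-1) = 2.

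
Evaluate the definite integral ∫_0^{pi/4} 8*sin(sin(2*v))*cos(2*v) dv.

Let u = sin(2*v), so du = 2*cos(2*v) dv. When v = 0, u = 0; when v = pi/4, u = 1.
The integral becomes 4·∫ sin(u) du from 0 to 1, with antiderivative -4*cos(u).
Back in v: F(v) = -4*cos(sin(2*v)).
Then F(pi/4) - F(0) = (-4*cos(1)) - (-4) = 4 - 4*cos(1).

4 - 4*cos(1)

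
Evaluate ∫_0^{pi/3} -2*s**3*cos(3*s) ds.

-8/27 + 2*pi**2/27

Integrate by parts 3 times (u = s^3, dv = -2*cos(3*s) ds).
An antiderivative is F(s) = -2*s**3*sin(3*s)/3 - 2*s**2*cos(3*s)/3 + 4*s*sin(3*s)/9 + 4*cos(3*s)/27.
Then F(pi/3) - F(0) = (-4/27 + 2*pi**2/27) - (4/27) = -8/27 + 2*pi**2/27.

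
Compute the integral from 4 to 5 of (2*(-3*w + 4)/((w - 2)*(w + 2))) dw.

-5*log(7) + 6*log(2) + 4*log(3)

Factor the denominator: w**2 - 4 = (w + 2)(w - 2).
Partial fractions: 2*(-3*w + 4)/((w - 2)*(w + 2)) = -5/(w + 2) - 1/(w - 2).
An antiderivative is F(w) = -log(w - 2) - 5*log(w + 2).
Then F(5) - F(4) = (-5*log(7) - log(3)) - (-5*log(3) - 6*log(2)) = -5*log(7) + 6*log(2) + 4*log(3).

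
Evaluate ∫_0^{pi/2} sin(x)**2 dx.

pi/4

Use the identity sin^2(x) = (1 - cos(2*x))/2.
An antiderivative is F(x) = x/2 - sin(2*x)/4.
Then F(pi/2) - F(0) = (pi/4) - (0) = pi/4.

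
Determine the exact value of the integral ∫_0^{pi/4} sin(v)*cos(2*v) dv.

Use the identity sin(v)cos(2*v) = [sin(3*v) + sin(-v)]/2.
An antiderivative is F(v) = cos(v)/2 - cos(3*v)/6.
Then F(pi/4) - F(0) = (sqrt(2)/3) - (1/3) = -1/3 + sqrt(2)/3.

-1/3 + sqrt(2)/3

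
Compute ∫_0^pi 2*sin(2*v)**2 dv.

Use the identity sin^2(2*v) = (1 - cos(4*v))/2.
An antiderivative is F(v) = v - sin(4*v)/4.
Then F(pi) - F(0) = (pi) - (0) = pi.

pi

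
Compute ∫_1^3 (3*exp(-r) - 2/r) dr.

-2*log(3) - 3*exp(-3) + 3*exp(-1)

An antiderivative is F(r) = -2*log(r) - 3*exp(-r).
Then F(3) - F(1) = (-2*log(3) - 3*exp(-3)) - (-3*exp(-1)) = -2*log(3) - 3*exp(-3) + 3*exp(-1).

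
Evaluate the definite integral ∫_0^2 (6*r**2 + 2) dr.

By the power rule, an antiderivative is F(r) = 2*r**3 + 2*r.
Then F(2) - F(0) = (20) - (0) = 20.

20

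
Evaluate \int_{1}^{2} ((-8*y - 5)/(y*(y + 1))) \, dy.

Factor the denominator: y**2 + y = (y + 1)y.
Partial fractions: (-8*y - 5)/(y*(y + 1)) = -3/(y + 1) - 5/y.
An antiderivative is F(y) = -5*log(y) - 3*log(y + 1).
Then F(2) - F(1) = (-5*log(2) - 3*log(3)) - (-log(8)) = -3*log(3) - 2*log(2).

-3*log(3) - 2*log(2)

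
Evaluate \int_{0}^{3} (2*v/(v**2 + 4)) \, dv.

Let u = v**2 + 4, so du = 2*v dv. When v = 0, u = 4; when v = 3, u = 13.
The integral becomes ∫ 1/u du from 4 to 13, with antiderivative log(u).
Back in v: F(v) = log(v**2 + 4).
Then F(3) - F(0) = (log(13)) - (log(4)) = log(13/4).

log(13/4)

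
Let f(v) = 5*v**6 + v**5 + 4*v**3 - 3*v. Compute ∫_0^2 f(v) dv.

By the power rule, an antiderivative is F(v) = 5*v**7/7 + v**6/6 + v**4 - 3*v**2/2.
Then F(2) - F(0) = (2354/21) - (0) = 2354/21.

2354/21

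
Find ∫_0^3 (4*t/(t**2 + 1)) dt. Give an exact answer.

log(100)

Let u = t**2 + 1, so du = 2*t dt. When t = 0, u = 1; when t = 3, u = 10.
The integral becomes 2·∫ 1/u du from 1 to 10, with antiderivative 2*log(u).
Back in t: F(t) = 2*log(t**2 + 1).
Then F(3) - F(0) = (log(100)) - (0) = log(100).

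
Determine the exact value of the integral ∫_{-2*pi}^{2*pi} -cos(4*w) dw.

0

An antiderivative is F(w) = -sin(4*w)/4.
Then F(2*pi) - F(-2*pi) = (0) - (0) = 0.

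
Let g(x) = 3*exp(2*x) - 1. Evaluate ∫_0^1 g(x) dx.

An antiderivative is F(x) = 3*exp(2*x)/2 - x.
Then F(1) - F(0) = (-1 + 3*exp(2)/2) - (3/2) = -5/2 + 3*exp(2)/2.

-5/2 + 3*exp(2)/2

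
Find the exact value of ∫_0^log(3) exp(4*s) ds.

20

Let u = exp(s), so du = exp(s) ds. When s = 0, u = 1; when s = log(3), u = 3.
The integral becomes ∫ u**3 du from 1 to 3, with antiderivative u**4/4.
Back in s: F(s) = exp(4*s)/4.
Then F(log(3)) - F(0) = (81/4) - (1/4) = 20.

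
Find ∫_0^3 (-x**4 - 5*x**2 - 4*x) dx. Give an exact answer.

-558/5

By the power rule, an antiderivative is F(x) = -x**5/5 - 5*x**3/3 - 2*x**2.
Then F(3) - F(0) = (-558/5) - (0) = -558/5.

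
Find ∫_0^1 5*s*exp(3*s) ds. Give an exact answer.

Integrate by parts once (u = s, dv = 5*exp(3*s) ds).
An antiderivative is F(s) = (15*s - 5)*exp(3*s)/9.
Then F(1) - F(0) = (10*exp(3)/9) - (-5/9) = 5/9 + 10*exp(3)/9.

5/9 + 10*exp(3)/9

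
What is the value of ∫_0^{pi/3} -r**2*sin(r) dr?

-sqrt(3)*pi/3 + pi**2/18 + 1

Integrate by parts twice (u = r^2, dv = -sin(r) dr).
An antiderivative is F(r) = r**2*cos(r) - 2*r*sin(r) - 2*cos(r).
Then F(pi/3) - F(0) = (-sqrt(3)*pi/3 - 1 + pi**2/18) - (-2) = -sqrt(3)*pi/3 + pi**2/18 + 1.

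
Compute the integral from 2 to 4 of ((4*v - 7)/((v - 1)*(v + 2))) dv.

Factor the denominator: v**2 + v - 2 = (v + 2)(v - 1).
Partial fractions: (4*v - 7)/((v - 1)*(v + 2)) = 5/(v + 2) - 1/(v - 1).
An antiderivative is F(v) = -log(v - 1) + 5*log(v + 2).
Then F(4) - F(2) = (5*log(2) + 4*log(3)) - (10*log(2)) = log(81/32).

log(81/32)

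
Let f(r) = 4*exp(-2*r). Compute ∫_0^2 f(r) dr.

An antiderivative is F(r) = -2*exp(-2*r).
Then F(2) - F(0) = (-2*exp(-4)) - (-2) = 2 - 2*exp(-4).

2 - 2*exp(-4)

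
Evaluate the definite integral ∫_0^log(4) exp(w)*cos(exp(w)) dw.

-sin(1) + sin(4)

Let u = exp(w), so du = exp(w) dw. When w = 0, u = 1; when w = log(4), u = 4.
The integral becomes ∫ cos(u) du from 1 to 4, with antiderivative sin(u).
Back in w: F(w) = sin(exp(w)).
Then F(log(4)) - F(0) = (sin(4)) - (sin(1)) = -sin(1) + sin(4).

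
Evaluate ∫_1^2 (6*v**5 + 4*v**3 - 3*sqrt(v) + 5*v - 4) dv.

167/2 - 4*sqrt(2)

By the power rule, an antiderivative is F(v) = v**6 + v**4 - 2*v**(3/2) + 5*v**2/2 - 4*v.
Then F(2) - F(1) = (82 - 4*sqrt(2)) - (-3/2) = 167/2 - 4*sqrt(2).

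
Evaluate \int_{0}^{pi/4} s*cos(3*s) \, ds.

Integrate by parts once (u = s, dv = cos(3*s) ds).
An antiderivative is F(s) = s*sin(3*s)/3 + cos(3*s)/9.
Then F(pi/4) - F(0) = (sqrt(2)*(-4 + 3*pi)/72) - (1/9) = -1/9 - sqrt(2)/18 + sqrt(2)*pi/24.

-1/9 - sqrt(2)/18 + sqrt(2)*pi/24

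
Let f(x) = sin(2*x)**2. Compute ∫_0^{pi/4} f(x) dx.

Use the identity sin^2(2*x) = (1 - cos(4*x))/2.
An antiderivative is F(x) = x/2 - sin(4*x)/8.
Then F(pi/4) - F(0) = (pi/8) - (0) = pi/8.

pi/8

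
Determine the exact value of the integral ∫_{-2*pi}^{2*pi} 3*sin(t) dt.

0

An antiderivative is F(t) = -3*cos(t).
Then F(2*pi) - F(-2*pi) = (-3) - (-3) = 0.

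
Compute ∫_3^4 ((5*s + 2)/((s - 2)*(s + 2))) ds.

-2*log(5) + 2*log(3) + 5*log(2)

Factor the denominator: s**2 - 4 = (s + 2)(s - 2).
Partial fractions: (5*s + 2)/((s - 2)*(s + 2)) = 2/(s + 2) + 3/(s - 2).
An antiderivative is F(s) = 3*log(s - 2) + 2*log(s + 2).
Then F(4) - F(3) = (2*log(3) + 5*log(2)) - (log(25)) = -2*log(5) + 2*log(3) + 5*log(2).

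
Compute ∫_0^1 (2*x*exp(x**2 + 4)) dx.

-exp(4) + exp(5)

Let u = x**2 + 4, so du = 2*x dx. When x = 0, u = 4; when x = 1, u = 5.
The integral becomes ∫ exp(u) du from 4 to 5, with antiderivative exp(u).
Back in x: F(x) = exp(x**2 + 4).
Then F(1) - F(0) = (exp(5)) - (exp(4)) = -exp(4) + exp(5).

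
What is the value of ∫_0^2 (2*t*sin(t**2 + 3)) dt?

Let u = t**2 + 3, so du = 2*t dt. When t = 0, u = 3; when t = 2, u = 7.
The integral becomes ∫ sin(u) du from 3 to 7, with antiderivative -cos(u).
Back in t: F(t) = -cos(t**2 + 3).
Then F(2) - F(0) = (-cos(7)) - (-cos(3)) = cos(3) - cos(7).

cos(3) - cos(7)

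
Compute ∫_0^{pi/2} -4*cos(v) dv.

An antiderivative is F(v) = -4*sin(v).
Then F(pi/2) - F(0) = (-4) - (0) = -4.

-4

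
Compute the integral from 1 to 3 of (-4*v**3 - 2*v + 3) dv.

By the power rule, an antiderivative is F(v) = -v**4 - v**2 + 3*v.
Then F(3) - F(1) = (-81) - (1) = -82.

-82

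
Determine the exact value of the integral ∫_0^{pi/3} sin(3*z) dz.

An antiderivative is F(z) = -cos(3*z)/3.
Then F(pi/3) - F(0) = (1/3) - (-1/3) = 2/3.

2/3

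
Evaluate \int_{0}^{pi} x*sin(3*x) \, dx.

pi/3

Integrate by parts once (u = x, dv = sin(3*x) dx).
An antiderivative is F(x) = -x*cos(3*x)/3 + sin(3*x)/9.
Then F(pi) - F(0) = (pi/3) - (0) = pi/3.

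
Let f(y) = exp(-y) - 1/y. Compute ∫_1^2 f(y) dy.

An antiderivative is F(y) = -log(y) - exp(-y).
Then F(2) - F(1) = (-log(2) - exp(-2)) - (-exp(-1)) = -log(2) - exp(-2) + exp(-1).

-log(2) - exp(-2) + exp(-1)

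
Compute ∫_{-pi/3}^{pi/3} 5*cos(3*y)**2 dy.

Use the identity cos^2(3*y) = (1 + cos(6*y))/2.
An antiderivative is F(y) = 5*y/2 + 5*sin(6*y)/12.
Then F(pi/3) - F(-pi/3) = (5*pi/6) - (-5*pi/6) = 5*pi/3.

5*pi/3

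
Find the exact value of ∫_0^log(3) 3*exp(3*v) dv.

26

Let u = exp(v), so du = exp(v) dv. When v = 0, u = 1; when v = log(3), u = 3.
The integral becomes 3·∫ u**2 du from 1 to 3, with antiderivative u**3.
Back in v: F(v) = exp(3*v).
Then F(log(3)) - F(0) = (27) - (1) = 26.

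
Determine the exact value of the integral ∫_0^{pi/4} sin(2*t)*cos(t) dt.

Use the identity sin(2*t)cos(t) = [sin(3*t) + sin(t)]/2.
An antiderivative is F(t) = -cos(t)/2 - cos(3*t)/6.
Then F(pi/4) - F(0) = (-sqrt(2)/6) - (-2/3) = 2/3 - sqrt(2)/6.

2/3 - sqrt(2)/6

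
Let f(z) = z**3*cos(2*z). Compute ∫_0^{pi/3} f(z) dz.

Integrate by parts 3 times (u = z^3, dv = cos(2*z) dz).
An antiderivative is F(z) = z**3*sin(2*z)/2 + 3*z**2*cos(2*z)/4 - 3*z*sin(2*z)/4 - 3*cos(2*z)/8.
Then F(pi/3) - F(0) = (-sqrt(3)*pi/8 - pi**2/24 + 3/16 + sqrt(3)*pi**3/108) - (-3/8) = -sqrt(3)*pi/8 - pi**2/24 + sqrt(3)*pi**3/108 + 9/16.

-sqrt(3)*pi/8 - pi**2/24 + sqrt(3)*pi**3/108 + 9/16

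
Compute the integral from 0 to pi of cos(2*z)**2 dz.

Use the identity cos^2(2*z) = (1 + cos(4*z))/2.
An antiderivative is F(z) = z/2 + sin(4*z)/8.
Then F(pi) - F(0) = (pi/2) - (0) = pi/2.

pi/2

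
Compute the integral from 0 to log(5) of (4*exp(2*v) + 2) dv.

2*log(5) + 48

An antiderivative is F(v) = 2*exp(2*v) + 2*v.
Then F(log(5)) - F(0) = (2*log(5) + 50) - (2) = 2*log(5) + 48.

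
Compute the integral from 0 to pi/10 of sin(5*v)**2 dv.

pi/20

Use the identity sin^2(5*v) = (1 - cos(10*v))/2.
An antiderivative is F(v) = v/2 - sin(10*v)/20.
Then F(pi/10) - F(0) = (pi/20) - (0) = pi/20.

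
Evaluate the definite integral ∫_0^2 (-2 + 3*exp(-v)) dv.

-1 - 3*exp(-2)

An antiderivative is F(v) = -2*v - 3*exp(-v).
Then F(2) - F(0) = (-4 - 3*exp(-2)) - (-3) = -1 - 3*exp(-2).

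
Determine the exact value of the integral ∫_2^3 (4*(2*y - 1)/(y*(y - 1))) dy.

log(81)

Factor the denominator: y**2 - y = y(y - 1).
Partial fractions: 4*(2*y - 1)/(y*(y - 1)) = 4/y + 4/(y - 1).
An antiderivative is F(y) = 4*log(y) + 4*log(y - 1).
Then F(3) - F(2) = (4*log(2) + 4*log(3)) - (log(16)) = log(81).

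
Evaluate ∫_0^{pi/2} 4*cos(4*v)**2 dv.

pi

Use the identity cos^2(4*v) = (1 + cos(8*v))/2.
An antiderivative is F(v) = 2*v + sin(8*v)/4.
Then F(pi/2) - F(0) = (pi) - (0) = pi.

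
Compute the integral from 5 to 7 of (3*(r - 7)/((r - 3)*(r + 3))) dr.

-12*log(2) + 5*log(5)

Factor the denominator: r**2 - 9 = (r + 3)(r - 3).
Partial fractions: 3*(r - 7)/((r - 3)*(r + 3)) = 5/(r + 3) - 2/(r - 3).
An antiderivative is F(r) = -2*log(r - 3) + 5*log(r + 3).
Then F(7) - F(5) = (log(2) + 5*log(5)) - (13*log(2)) = -12*log(2) + 5*log(5).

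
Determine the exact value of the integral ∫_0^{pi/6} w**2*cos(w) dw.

-1 + pi**2/72 + sqrt(3)*pi/6

Integrate by parts twice (u = w^2, dv = cos(w) dw).
An antiderivative is F(w) = w**2*sin(w) + 2*w*cos(w) - 2*sin(w).
Then F(pi/6) - F(0) = (-1 + pi**2/72 + sqrt(3)*pi/6) - (0) = -1 + pi**2/72 + sqrt(3)*pi/6.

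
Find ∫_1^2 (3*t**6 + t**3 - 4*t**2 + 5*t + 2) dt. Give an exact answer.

By the power rule, an antiderivative is F(t) = 3*t**7/7 + t**4/4 - 4*t**3/3 + 5*t**2/2 + 2*t.
Then F(2) - F(1) = (1306/21) - (323/84) = 4901/84.

4901/84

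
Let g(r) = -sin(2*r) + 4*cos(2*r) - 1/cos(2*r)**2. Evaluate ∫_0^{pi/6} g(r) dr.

An antiderivative is F(r) = 2*sin(2*r) + cos(2*r)/2 - tan(2*r)/2.
Then F(pi/6) - F(0) = (1/4 + sqrt(3)/2) - (1/2) = -1/4 + sqrt(3)/2.

-1/4 + sqrt(3)/2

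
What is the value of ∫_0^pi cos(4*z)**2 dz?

Use the identity cos^2(4*z) = (1 + cos(8*z))/2.
An antiderivative is F(z) = z/2 + sin(8*z)/16.
Then F(pi) - F(0) = (pi/2) - (0) = pi/2.

pi/2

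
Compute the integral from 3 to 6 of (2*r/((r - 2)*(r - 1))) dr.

Factor the denominator: r**2 - 3*r + 2 = (r - 1)(r - 2).
Partial fractions: 2*r/((r - 2)*(r - 1)) = -2/(r - 1) + 4/(r - 2).
An antiderivative is F(r) = 4*log(r - 2) - 2*log(r - 1).
Then F(6) - F(3) = (-2*log(5) + 8*log(2)) - (-log(4)) = -2*log(5) + 10*log(2).

-2*log(5) + 10*log(2)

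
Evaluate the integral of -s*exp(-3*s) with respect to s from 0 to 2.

Integrate by parts once (u = s, dv = -exp(-3*s) ds).
An antiderivative is F(s) = (3*s + 1)*exp(-3*s)/9.
Then F(2) - F(0) = (7*exp(-6)/9) - (1/9) = (7 - exp(6))*exp(-6)/9.

(7 - exp(6))*exp(-6)/9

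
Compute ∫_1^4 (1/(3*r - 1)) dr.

An antiderivative is F(r) = log(3*r - 1)/3.
Then F(4) - F(1) = (log(11)/3) - (log(2)/3) = -log(2)/3 + log(11)/3.

-log(2)/3 + log(11)/3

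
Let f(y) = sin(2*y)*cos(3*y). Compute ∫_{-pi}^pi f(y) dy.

Use the identity sin(2*y)cos(3*y) = [sin(5*y) + sin(-y)]/2.
An antiderivative is F(y) = cos(y)/2 - cos(5*y)/10.
Then F(pi) - F(-pi) = (-2/5) - (-2/5) = 0.

0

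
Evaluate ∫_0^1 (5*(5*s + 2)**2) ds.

Let u = 5*s + 2, so du = 5 ds. When s = 0, u = 2; when s = 1, u = 7.
The integral becomes ∫ u**2 du from 2 to 7, with antiderivative u**3/3.
Back in s: F(s) = (5*s + 2)**3/3.
Then F(1) - F(0) = (343/3) - (8/3) = 335/3.

335/3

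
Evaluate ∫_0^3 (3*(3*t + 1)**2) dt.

333

Let u = 3*t + 1, so du = 3 dt. When t = 0, u = 1; when t = 3, u = 10.
The integral becomes ∫ u**2 du from 1 to 10, with antiderivative u**3/3.
Back in t: F(t) = (3*t + 1)**3/3.
Then F(3) - F(0) = (1000/3) - (1/3) = 333.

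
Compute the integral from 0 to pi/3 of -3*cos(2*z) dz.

An antiderivative is F(z) = -3*sin(2*z)/2.
Then F(pi/3) - F(0) = (-3*sqrt(3)/4) - (0) = -3*sqrt(3)/4.

-3*sqrt(3)/4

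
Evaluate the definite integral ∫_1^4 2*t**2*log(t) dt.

-14 + 256*log(2)/3

Integrate by parts once (u = ln t, dv = 2*t**2 dt).
An antiderivative is F(t) = 2*t**3*(3*log(t) - 1)/9.
Then F(4) - F(1) = (-128/9 + 256*log(2)/3) - (-2/9) = -14 + 256*log(2)/3.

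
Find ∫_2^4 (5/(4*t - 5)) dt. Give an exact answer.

-5*log(3)/4 + 5*log(11)/4

An antiderivative is F(t) = 5*log(4*t - 5)/4.
Then F(4) - F(2) = (5*log(11)/4) - (5*log(3)/4) = -5*log(3)/4 + 5*log(11)/4.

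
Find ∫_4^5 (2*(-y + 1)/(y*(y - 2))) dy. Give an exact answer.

log(8/15)

Factor the denominator: y**2 - 2*y = y(y - 2).
Partial fractions: 2*(-y + 1)/(y*(y - 2)) = -1/y - 1/(y - 2).
An antiderivative is F(y) = -log(y) - log(y - 2).
Then F(5) - F(4) = (-log(15)) - (-log(8)) = log(8/15).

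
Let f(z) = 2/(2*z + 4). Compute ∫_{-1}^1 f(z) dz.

An antiderivative is F(z) = log(2*z + 4).
Then F(1) - F(-1) = (log(6)) - (log(2)) = log(3).

log(3)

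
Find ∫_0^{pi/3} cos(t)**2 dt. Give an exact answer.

Use the identity cos^2(t) = (1 + cos(2*t))/2.
An antiderivative is F(t) = t/2 + sin(2*t)/4.
Then F(pi/3) - F(0) = (sqrt(3)/8 + pi/6) - (0) = sqrt(3)/8 + pi/6.

sqrt(3)/8 + pi/6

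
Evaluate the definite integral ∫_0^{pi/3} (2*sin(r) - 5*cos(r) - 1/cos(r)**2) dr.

An antiderivative is F(r) = -5*sin(r) - 2*cos(r) - tan(r).
Then F(pi/3) - F(0) = (-7*sqrt(3)/2 - 1) - (-2) = 1 - 7*sqrt(3)/2.

1 - 7*sqrt(3)/2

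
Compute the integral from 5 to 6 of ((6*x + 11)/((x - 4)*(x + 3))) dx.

log(36)

Factor the denominator: x**2 - x - 12 = (x + 3)(x - 4).
Partial fractions: (6*x + 11)/((x - 4)*(x + 3)) = 1/(x + 3) + 5/(x - 4).
An antiderivative is F(x) = 5*log(x - 4) + log(x + 3).
Then F(6) - F(5) = (2*log(3) + 5*log(2)) - (log(8)) = log(36).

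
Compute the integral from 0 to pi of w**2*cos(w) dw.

-2*pi

Integrate by parts twice (u = w^2, dv = cos(w) dw).
An antiderivative is F(w) = w**2*sin(w) + 2*w*cos(w) - 2*sin(w).
Then F(pi) - F(0) = (-2*pi) - (0) = -2*pi.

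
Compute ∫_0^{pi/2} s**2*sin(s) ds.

-2 + pi

Integrate by parts twice (u = s^2, dv = sin(s) ds).
An antiderivative is F(s) = -s**2*cos(s) + 2*s*sin(s) + 2*cos(s).
Then F(pi/2) - F(0) = (pi) - (2) = -2 + pi.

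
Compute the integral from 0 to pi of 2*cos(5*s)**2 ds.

pi

Use the identity cos^2(5*s) = (1 + cos(10*s))/2.
An antiderivative is F(s) = s + sin(10*s)/10.
Then F(pi) - F(0) = (pi) - (0) = pi.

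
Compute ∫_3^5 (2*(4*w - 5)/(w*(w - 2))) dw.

-2*log(3) + 5*log(5)

Factor the denominator: w**2 - 2*w = w(w - 2).
Partial fractions: 2*(4*w - 5)/(w*(w - 2)) = 5/w + 3/(w - 2).
An antiderivative is F(w) = 5*log(w) + 3*log(w - 2).
Then F(5) - F(3) = (3*log(3) + 5*log(5)) - (5*log(3)) = -2*log(3) + 5*log(5).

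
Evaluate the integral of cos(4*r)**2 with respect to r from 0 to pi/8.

Use the identity cos^2(4*r) = (1 + cos(8*r))/2.
An antiderivative is F(r) = r/2 + sin(8*r)/16.
Then F(pi/8) - F(0) = (pi/16) - (0) = pi/16.

pi/16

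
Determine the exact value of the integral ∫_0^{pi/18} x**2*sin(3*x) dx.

Integrate by parts twice (u = x^2, dv = sin(3*x) dx).
An antiderivative is F(x) = -x**2*cos(3*x)/3 + 2*x*sin(3*x)/9 + 2*cos(3*x)/27.
Then F(pi/18) - F(0) = (-sqrt(3)*pi**2/1944 + pi/162 + sqrt(3)/27) - (2/27) = -2/27 - sqrt(3)*pi**2/1944 + pi/162 + sqrt(3)/27.

-2/27 - sqrt(3)*pi**2/1944 + pi/162 + sqrt(3)/27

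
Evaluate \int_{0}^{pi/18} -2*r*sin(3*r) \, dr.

Integrate by parts once (u = r, dv = -2*sin(3*r) dr).
An antiderivative is F(r) = 2*r*cos(3*r)/3 - 2*sin(3*r)/9.
Then F(pi/18) - F(0) = (-1/9 + sqrt(3)*pi/54) - (0) = -1/9 + sqrt(3)*pi/54.

-1/9 + sqrt(3)*pi/54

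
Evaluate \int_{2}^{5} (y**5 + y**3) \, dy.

By the power rule, an antiderivative is F(y) = y**6/6 + y**4/4.
Then F(5) - F(2) = (33125/12) - (44/3) = 10983/4.

10983/4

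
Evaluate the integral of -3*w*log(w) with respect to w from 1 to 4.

45/4 - 48*log(2)

Integrate by parts once (u = ln w, dv = -3*w dw).
An antiderivative is F(w) = -3*w**2*(2*log(w) - 1)/4.
Then F(4) - F(1) = (12 - 48*log(2)) - (3/4) = 45/4 - 48*log(2).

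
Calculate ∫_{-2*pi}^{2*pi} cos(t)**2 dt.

2*pi

Use the identity cos^2(t) = (1 + cos(2*t))/2.
An antiderivative is F(t) = t/2 + sin(2*t)/4.
Then F(2*pi) - F(-2*pi) = (pi) - (-pi) = 2*pi.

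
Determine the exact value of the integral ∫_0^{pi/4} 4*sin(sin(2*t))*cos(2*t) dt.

2 - 2*cos(1)

Let u = sin(2*t), so du = 2*cos(2*t) dt. When t = 0, u = 0; when t = pi/4, u = 1.
The integral becomes 2·∫ sin(u) du from 0 to 1, with antiderivative -2*cos(u).
Back in t: F(t) = -2*cos(sin(2*t)).
Then F(pi/4) - F(0) = (-2*cos(1)) - (-2) = 2 - 2*cos(1).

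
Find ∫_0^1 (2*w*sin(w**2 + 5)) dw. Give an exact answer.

-cos(6) + cos(5)

Let u = w**2 + 5, so du = 2*w dw. When w = 0, u = 5; when w = 1, u = 6.
The integral becomes ∫ sin(u) du from 5 to 6, with antiderivative -cos(u).
Back in w: F(w) = -cos(w**2 + 5).
Then F(1) - F(0) = (-cos(6)) - (-cos(5)) = -cos(6) + cos(5).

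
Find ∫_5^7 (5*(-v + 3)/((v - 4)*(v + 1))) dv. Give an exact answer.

-8*log(2) + 3*log(3)

Factor the denominator: v**2 - 3*v - 4 = (v + 1)(v - 4).
Partial fractions: 5*(-v + 3)/((v - 4)*(v + 1)) = -4/(v + 1) - 1/(v - 4).
An antiderivative is F(v) = -log(v - 4) - 4*log(v + 1).
Then F(7) - F(5) = (-12*log(2) - log(3)) - (-4*log(3) - 4*log(2)) = -8*log(2) + 3*log(3).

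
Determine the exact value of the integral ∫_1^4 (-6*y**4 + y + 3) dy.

-12111/10

By the power rule, an antiderivative is F(y) = -6*y**5/5 + y**2/2 + 3*y.
Then F(4) - F(1) = (-6044/5) - (23/10) = -12111/10.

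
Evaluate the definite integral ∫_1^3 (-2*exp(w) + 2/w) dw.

-2*exp(3) + 2*log(3) + 2*exp(1)

An antiderivative is F(w) = -2*exp(w) + 2*log(w).
Then F(3) - F(1) = (-2*exp(3) + 2*log(3)) - (-2*exp(1)) = -2*exp(3) + 2*log(3) + 2*exp(1).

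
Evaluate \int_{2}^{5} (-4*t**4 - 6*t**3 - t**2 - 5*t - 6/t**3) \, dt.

By the power rule, an antiderivative is F(t) = -4*t**5/5 - 3*t**4/2 - t**3/3 - 5*t**2/2 + 3/t**2.
Then F(5) - F(2) = (-265616/75) - (-3691/60) = -348003/100.

-348003/100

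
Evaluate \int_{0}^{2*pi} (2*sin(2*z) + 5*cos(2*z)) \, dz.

0

An antiderivative is F(z) = 5*sin(2*z)/2 - cos(2*z).
Then F(2*pi) - F(0) = (-1) - (-1) = 0.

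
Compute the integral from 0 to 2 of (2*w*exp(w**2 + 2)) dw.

Let u = w**2 + 2, so du = 2*w dw. When w = 0, u = 2; when w = 2, u = 6.
The integral becomes ∫ exp(u) du from 2 to 6, with antiderivative exp(u).
Back in w: F(w) = exp(w**2 + 2).
Then F(2) - F(0) = (exp(6)) - (exp(2)) = -exp(2) + exp(6).

-exp(2) + exp(6)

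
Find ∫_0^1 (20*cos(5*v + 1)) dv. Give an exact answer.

Let u = 5*v + 1, so du = 5 dv. When v = 0, u = 1; when v = 1, u = 6.
The integral becomes 4·∫ cos(u) du from 1 to 6, with antiderivative 4*sin(u).
Back in v: F(v) = 4*sin(5*v + 1).
Then F(1) - F(0) = (4*sin(6)) - (4*sin(1)) = -4*sin(1) + 4*sin(6).

-4*sin(1) + 4*sin(6)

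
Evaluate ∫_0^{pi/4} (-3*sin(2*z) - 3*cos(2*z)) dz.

-3

An antiderivative is F(z) = -3*sin(2*z)/2 + 3*cos(2*z)/2.
Then F(pi/4) - F(0) = (-3/2) - (3/2) = -3.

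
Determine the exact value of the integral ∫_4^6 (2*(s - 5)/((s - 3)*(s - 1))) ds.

Factor the denominator: s**2 - 4*s + 3 = (s - 1)(s - 3).
Partial fractions: 2*(s - 5)/((s - 3)*(s - 1)) = 4/(s - 1) - 2/(s - 3).
An antiderivative is F(s) = -2*log(s - 3) + 4*log(s - 1).
Then F(6) - F(4) = (-2*log(3) + 4*log(5)) - (log(81)) = -6*log(3) + 4*log(5).

-6*log(3) + 4*log(5)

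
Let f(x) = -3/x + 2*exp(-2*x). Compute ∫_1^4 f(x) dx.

-6*log(2) - exp(-8) + exp(-2)

An antiderivative is F(x) = -3*log(x) - exp(-2*x).
Then F(4) - F(1) = (-6*log(2) - exp(-8)) - (-exp(-2)) = -6*log(2) - exp(-8) + exp(-2).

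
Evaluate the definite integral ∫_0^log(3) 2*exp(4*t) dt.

40

Let u = exp(t), so du = exp(t) dt. When t = 0, u = 1; when t = log(3), u = 3.
The integral becomes 2·∫ u**3 du from 1 to 3, with antiderivative u**4/2.
Back in t: F(t) = exp(4*t)/2.
Then F(log(3)) - F(0) = (81/2) - (1/2) = 40.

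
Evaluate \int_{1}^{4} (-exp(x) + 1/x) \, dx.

An antiderivative is F(x) = -exp(x) + log(x).
Then F(4) - F(1) = (-exp(4) + log(4)) - (-exp(1)) = -exp(4) + log(4) + exp(1).

-exp(4) + log(4) + exp(1)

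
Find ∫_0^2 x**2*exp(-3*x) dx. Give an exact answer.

Integrate by parts twice (u = x^2, dv = exp(-3*x) dx).
An antiderivative is F(x) = (-9*x**2 - 6*x - 2)*exp(-3*x)/27.
Then F(2) - F(0) = (-50*exp(-6)/27) - (-2/27) = 2/27 - 50*exp(-6)/27.

2/27 - 50*exp(-6)/27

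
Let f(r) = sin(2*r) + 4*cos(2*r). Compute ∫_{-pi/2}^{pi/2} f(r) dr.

An antiderivative is F(r) = 2*sin(2*r) - cos(2*r)/2.
Then F(pi/2) - F(-pi/2) = (1/2) - (1/2) = 0.

0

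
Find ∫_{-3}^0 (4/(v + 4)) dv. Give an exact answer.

8*log(2)

An antiderivative is F(v) = 4*log(v + 4).
Then F(0) - F(-3) = (8*log(2)) - (0) = 8*log(2).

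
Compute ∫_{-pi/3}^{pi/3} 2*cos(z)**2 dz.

sqrt(3)/2 + 2*pi/3

Use the identity cos^2(z) = (1 + cos(2*z))/2.
An antiderivative is F(z) = z + sin(2*z)/2.
Then F(pi/3) - F(-pi/3) = (sqrt(3)/4 + pi/3) - (-pi/3 - sqrt(3)/4) = sqrt(3)/2 + 2*pi/3.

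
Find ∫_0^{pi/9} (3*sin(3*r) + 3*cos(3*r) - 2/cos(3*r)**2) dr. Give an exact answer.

An antiderivative is F(r) = sin(3*r) - cos(3*r) - 2*tan(3*r)/3.
Then F(pi/9) - F(0) = (-1/2 - sqrt(3)/6) - (-1) = 1/2 - sqrt(3)/6.

1/2 - sqrt(3)/6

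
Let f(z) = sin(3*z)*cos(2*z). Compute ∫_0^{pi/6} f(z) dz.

3/5 - sqrt(3)/5

Use the identity sin(3*z)cos(2*z) = [sin(5*z) + sin(z)]/2.
An antiderivative is F(z) = -cos(z)/2 - cos(5*z)/10.
Then F(pi/6) - F(0) = (-sqrt(3)/5) - (-3/5) = 3/5 - sqrt(3)/5.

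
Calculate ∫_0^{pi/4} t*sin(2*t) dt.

1/4

Integrate by parts once (u = t, dv = sin(2*t) dt).
An antiderivative is F(t) = -t*cos(2*t)/2 + sin(2*t)/4.
Then F(pi/4) - F(0) = (1/4) - (0) = 1/4.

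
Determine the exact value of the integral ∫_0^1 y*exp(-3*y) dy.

(-4 + exp(3))*exp(-3)/9

Integrate by parts once (u = y, dv = exp(-3*y) dy).
An antiderivative is F(y) = (-3*y - 1)*exp(-3*y)/9.
Then F(1) - F(0) = (-4*exp(-3)/9) - (-1/9) = (-4 + exp(3))*exp(-3)/9.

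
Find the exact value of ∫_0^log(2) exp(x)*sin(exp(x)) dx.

-cos(2) + cos(1)

Let u = exp(x), so du = exp(x) dx. When x = 0, u = 1; when x = log(2), u = 2.
The integral becomes ∫ sin(u) du from 1 to 2, with antiderivative -cos(u).
Back in x: F(x) = -cos(exp(x)).
Then F(log(2)) - F(0) = (-cos(2)) - (-cos(1)) = -cos(2) + cos(1).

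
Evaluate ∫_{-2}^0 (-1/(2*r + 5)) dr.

-log(5)/2

An antiderivative is F(r) = -log(2*r + 5)/2.
Then F(0) - F(-2) = (-log(5)/2) - (0) = -log(5)/2.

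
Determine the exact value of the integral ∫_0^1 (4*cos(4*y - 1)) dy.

sin(3) + sin(1)

Let u = 4*y - 1, so du = 4 dy. When y = 0, u = -1; when y = 1, u = 3.
The integral becomes ∫ cos(u) du from -1 to 3, with antiderivative sin(u).
Back in y: F(y) = sin(4*y - 1).
Then F(1) - F(0) = (sin(3)) - (-sin(1)) = sin(3) + sin(1).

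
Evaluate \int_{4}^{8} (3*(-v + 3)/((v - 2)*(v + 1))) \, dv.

Factor the denominator: v**2 - v - 2 = (v + 1)(v - 2).
Partial fractions: 3*(-v + 3)/((v - 2)*(v + 1)) = -4/(v + 1) + 1/(v - 2).
An antiderivative is F(v) = log(v - 2) - 4*log(v + 1).
Then F(8) - F(4) = (-7*log(3) + log(2)) - (-4*log(5) + log(2)) = -7*log(3) + 4*log(5).

-7*log(3) + 4*log(5)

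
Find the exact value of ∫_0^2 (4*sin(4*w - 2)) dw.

Let u = 4*w - 2, so du = 4 dw. When w = 0, u = -2; when w = 2, u = 6.
The integral becomes ∫ sin(u) du from -2 to 6, with antiderivative -cos(u).
Back in w: F(w) = -cos(4*w - 2).
Then F(2) - F(0) = (-cos(6)) - (-cos(2)) = -cos(6) + cos(2).

-cos(6) + cos(2)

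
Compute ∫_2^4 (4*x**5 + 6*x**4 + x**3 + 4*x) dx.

19812/5

By the power rule, an antiderivative is F(x) = 2*x**6/3 + 6*x**5/5 + x**4/4 + 2*x**2.
Then F(4) - F(2) = (60832/15) - (1396/15) = 19812/5.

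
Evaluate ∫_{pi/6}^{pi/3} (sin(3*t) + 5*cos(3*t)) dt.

An antiderivative is F(t) = 5*sin(3*t)/3 - cos(3*t)/3.
Then F(pi/3) - F(pi/6) = (1/3) - (5/3) = -4/3.

-4/3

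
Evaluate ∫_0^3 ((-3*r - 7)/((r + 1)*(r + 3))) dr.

-log(32)

Factor the denominator: r**2 + 4*r + 3 = (r + 3)(r + 1).
Partial fractions: (-3*r - 7)/((r + 1)*(r + 3)) = -1/(r + 3) - 2/(r + 1).
An antiderivative is F(r) = -2*log(r + 1) - log(r + 3).
Then F(3) - F(0) = (-log(96)) - (-log(3)) = -log(32).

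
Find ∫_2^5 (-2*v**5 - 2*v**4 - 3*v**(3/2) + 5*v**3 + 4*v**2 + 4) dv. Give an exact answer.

-109899/20 - 30*sqrt(5) + 24*sqrt(2)/5

By the power rule, an antiderivative is F(v) = -v**6/3 - 6*v**(5/2)/5 - 2*v**5/5 + 5*v**4/4 + 4*v**3/3 + 4*v.
Then F(5) - F(2) = (-65885/12 - 30*sqrt(5)) - (68/15 - 24*sqrt(2)/5) = -109899/20 - 30*sqrt(5) + 24*sqrt(2)/5.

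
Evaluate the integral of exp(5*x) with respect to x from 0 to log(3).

Let u = exp(x), so du = exp(x) dx. When x = 0, u = 1; when x = log(3), u = 3.
The integral becomes ∫ u**4 du from 1 to 3, with antiderivative u**5/5.
Back in x: F(x) = exp(5*x)/5.
Then F(log(3)) - F(0) = (243/5) - (1/5) = 242/5.

242/5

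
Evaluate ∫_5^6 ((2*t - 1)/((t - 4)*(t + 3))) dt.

log(9/4)

Factor the denominator: t**2 - t - 12 = (t + 3)(t - 4).
Partial fractions: (2*t - 1)/((t - 4)*(t + 3)) = 1/(t + 3) + 1/(t - 4).
An antiderivative is F(t) = log(t - 4) + log(t + 3).
Then F(6) - F(5) = (log(18)) - (log(8)) = log(9/4).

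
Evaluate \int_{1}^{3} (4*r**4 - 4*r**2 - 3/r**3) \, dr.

By the power rule, an antiderivative is F(r) = 4*r**5/5 - 4*r**3/3 + 3/(2*r**2).
Then F(3) - F(1) = (4757/30) - (29/30) = 788/5.

788/5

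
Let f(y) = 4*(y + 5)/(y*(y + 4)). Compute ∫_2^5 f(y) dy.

Factor the denominator: y**2 + 4*y = (y + 4)y.
Partial fractions: 4*(y + 5)/(y*(y + 4)) = -1/(y + 4) + 5/y.
An antiderivative is F(y) = 5*log(y) - log(y + 4).
Then F(5) - F(2) = (-2*log(3) + 5*log(5)) - (log(16/3)) = -4*log(2) - log(3) + 5*log(5).

-4*log(2) - log(3) + 5*log(5)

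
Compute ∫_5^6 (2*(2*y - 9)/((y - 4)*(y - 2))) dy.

-5*log(3) + 9*log(2)

Factor the denominator: y**2 - 6*y + 8 = (y - 2)(y - 4).
Partial fractions: 2*(2*y - 9)/((y - 4)*(y - 2)) = 5/(y - 2) - 1/(y - 4).
An antiderivative is F(y) = -log(y - 4) + 5*log(y - 2).
Then F(6) - F(5) = (9*log(2)) - (5*log(3)) = -5*log(3) + 9*log(2).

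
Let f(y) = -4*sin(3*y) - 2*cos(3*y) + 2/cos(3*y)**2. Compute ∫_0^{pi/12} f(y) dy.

An antiderivative is F(y) = -2*sin(3*y)/3 + 4*cos(3*y)/3 + 2*tan(3*y)/3.
Then F(pi/12) - F(0) = (sqrt(2)/3 + 2/3) - (4/3) = -2/3 + sqrt(2)/3.

-2/3 + sqrt(2)/3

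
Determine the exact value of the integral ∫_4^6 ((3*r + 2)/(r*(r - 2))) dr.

log(32/3)

Factor the denominator: r**2 - 2*r = r(r - 2).
Partial fractions: (3*r + 2)/(r*(r - 2)) = -1/r + 4/(r - 2).
An antiderivative is F(r) = -log(r) + 4*log(r - 2).
Then F(6) - F(4) = (-log(3) + 7*log(2)) - (log(4)) = log(32/3).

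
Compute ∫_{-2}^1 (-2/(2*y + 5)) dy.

-log(7)

An antiderivative is F(y) = -log(2*y + 5).
Then F(1) - F(-2) = (-log(7)) - (0) = -log(7).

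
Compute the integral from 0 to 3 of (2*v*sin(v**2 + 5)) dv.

Let u = v**2 + 5, so du = 2*v dv. When v = 0, u = 5; when v = 3, u = 14.
The integral becomes ∫ sin(u) du from 5 to 14, with antiderivative -cos(u).
Back in v: F(v) = -cos(v**2 + 5).
Then F(3) - F(0) = (-cos(14)) - (-cos(5)) = -cos(14) + cos(5).

-cos(14) + cos(5)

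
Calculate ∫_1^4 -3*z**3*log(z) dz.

765/16 - 384*log(2)

Integrate by parts once (u = ln z, dv = -3*z**3 dz).
An antiderivative is F(z) = -3*z**4*(4*log(z) - 1)/16.
Then F(4) - F(1) = (48 - 384*log(2)) - (3/16) = 765/16 - 384*log(2).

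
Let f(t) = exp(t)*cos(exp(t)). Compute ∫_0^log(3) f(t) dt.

-sin(1) + sin(3)

Let u = exp(t), so du = exp(t) dt. When t = 0, u = 1; when t = log(3), u = 3.
The integral becomes ∫ cos(u) du from 1 to 3, with antiderivative sin(u).
Back in t: F(t) = sin(exp(t)).
Then F(log(3)) - F(0) = (sin(3)) - (sin(1)) = -sin(1) + sin(3).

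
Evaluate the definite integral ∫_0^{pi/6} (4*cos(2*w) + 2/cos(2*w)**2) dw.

2*sqrt(3)

An antiderivative is F(w) = 2*sin(2*w) + tan(2*w).
Then F(pi/6) - F(0) = (2*sqrt(3)) - (0) = 2*sqrt(3).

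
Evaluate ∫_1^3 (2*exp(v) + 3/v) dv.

An antiderivative is F(v) = 2*exp(v) + 3*log(v).
Then F(3) - F(1) = (log(27) + 2*exp(3)) - (2*exp(1)) = -2*exp(1) + log(27) + 2*exp(3).

-2*exp(1) + log(27) + 2*exp(3)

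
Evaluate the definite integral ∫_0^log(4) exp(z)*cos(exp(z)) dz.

Let u = exp(z), so du = exp(z) dz. When z = 0, u = 1; when z = log(4), u = 4.
The integral becomes ∫ cos(u) du from 1 to 4, with antiderivative sin(u).
Back in z: F(z) = sin(exp(z)).
Then F(log(4)) - F(0) = (sin(4)) - (sin(1)) = -sin(1) + sin(4).

-sin(1) + sin(4)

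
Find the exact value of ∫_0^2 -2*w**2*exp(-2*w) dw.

Integrate by parts twice (u = w^2, dv = -2*exp(-2*w) dw).
An antiderivative is F(w) = (2*w**2 + 2*w + 1)*exp(-2*w)/2.
Then F(2) - F(0) = (13*exp(-4)/2) - (1/2) = (13 - exp(4))*exp(-4)/2.

(13 - exp(4))*exp(-4)/2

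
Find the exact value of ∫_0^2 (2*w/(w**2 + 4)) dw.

log(2)

Let u = w**2 + 4, so du = 2*w dw. When w = 0, u = 4; when w = 2, u = 8.
The integral becomes ∫ 1/u du from 4 to 8, with antiderivative log(u).
Back in w: F(w) = log(w**2 + 4).
Then F(2) - F(0) = (log(8)) - (log(4)) = log(2).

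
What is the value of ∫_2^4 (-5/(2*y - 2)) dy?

An antiderivative is F(y) = -5*log(2*y - 2)/2.
Then F(4) - F(2) = (-5*log(6)/2) - (-5*log(2)/2) = -5*log(3)/2.

-5*log(3)/2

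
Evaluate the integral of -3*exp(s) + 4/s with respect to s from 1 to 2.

-3*exp(2) + log(16) + 3*exp(1)

An antiderivative is F(s) = -3*exp(s) + 4*log(s).
Then F(2) - F(1) = (-3*exp(2) + log(16)) - (-3*exp(1)) = -3*exp(2) + log(16) + 3*exp(1).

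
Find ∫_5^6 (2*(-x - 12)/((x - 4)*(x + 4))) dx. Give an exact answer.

Factor the denominator: x**2 - 16 = (x + 4)(x - 4).
Partial fractions: 2*(-x - 12)/((x - 4)*(x + 4)) = 2/(x + 4) - 4/(x - 4).
An antiderivative is F(x) = -4*log(x - 4) + 2*log(x + 4).
Then F(6) - F(5) = (log(25/4)) - (log(81)) = -4*log(3) - 2*log(2) + 2*log(5).

-4*log(3) - 2*log(2) + 2*log(5)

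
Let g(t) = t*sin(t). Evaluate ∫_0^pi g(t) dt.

Integrate by parts once (u = t, dv = sin(t) dt).
An antiderivative is F(t) = -t*cos(t) + sin(t).
Then F(pi) - F(0) = (pi) - (0) = pi.

pi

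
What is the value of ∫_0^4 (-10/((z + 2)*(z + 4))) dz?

-5*log(3) + 5*log(2)

Factor the denominator: z**2 + 6*z + 8 = (z + 4)(z + 2).
Partial fractions: -10/((z + 2)*(z + 4)) = 5/(z + 4) - 5/(z + 2).
An antiderivative is F(z) = -5*log(z + 2) + 5*log(z + 4).
Then F(4) - F(0) = (-5*log(3) + 10*log(2)) - (log(32)) = -5*log(3) + 5*log(2).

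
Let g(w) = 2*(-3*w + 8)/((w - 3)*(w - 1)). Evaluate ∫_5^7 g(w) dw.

-5*log(3) + 4*log(2)

Factor the denominator: w**2 - 4*w + 3 = (w - 1)(w - 3).
Partial fractions: 2*(-3*w + 8)/((w - 3)*(w - 1)) = -5/(w - 1) - 1/(w - 3).
An antiderivative is F(w) = -log(w - 3) - 5*log(w - 1).
Then F(7) - F(5) = (-5*log(3) - 7*log(2)) - (-11*log(2)) = -5*log(3) + 4*log(2).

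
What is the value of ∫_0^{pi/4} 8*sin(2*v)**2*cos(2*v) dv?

Let u = sin(2*v), so du = 2*cos(2*v) dv. When v = 0, u = 0; when v = pi/4, u = 1.
The integral becomes 4·∫ u**2 du from 0 to 1, with antiderivative 4*u**3/3.
Back in v: F(v) = 4*sin(2*v)**3/3.
Then F(pi/4) - F(0) = (4/3) - (0) = 4/3.

4/3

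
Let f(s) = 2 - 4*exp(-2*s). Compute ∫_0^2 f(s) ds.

An antiderivative is F(s) = 2*s + 2*exp(-2*s).
Then F(2) - F(0) = (2*exp(-4) + 4) - (2) = 2*exp(-4) + 2.

2*exp(-4) + 2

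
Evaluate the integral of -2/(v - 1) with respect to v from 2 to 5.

-log(16)

An antiderivative is F(v) = -2*log(v - 1).
Then F(5) - F(2) = (-log(16)) - (0) = -log(16).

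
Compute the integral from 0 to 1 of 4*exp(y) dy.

-4 + 4*E

An antiderivative is F(y) = 4*exp(y).
Then F(1) - F(0) = (4*E) - (4) = -4 + 4*E.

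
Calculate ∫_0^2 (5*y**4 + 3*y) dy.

By the power rule, an antiderivative is F(y) = y**5 + 3*y**2/2.
Then F(2) - F(0) = (38) - (0) = 38.

38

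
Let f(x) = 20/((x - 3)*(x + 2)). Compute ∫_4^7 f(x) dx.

Factor the denominator: x**2 - x - 6 = (x + 2)(x - 3).
Partial fractions: 20/((x - 3)*(x + 2)) = -4/(x + 2) + 4/(x - 3).
An antiderivative is F(x) = 4*log(x - 3) - 4*log(x + 2).
Then F(7) - F(4) = (-8*log(3) + 8*log(2)) - (-4*log(3) - 4*log(2)) = -4*log(3) + 12*log(2).

-4*log(3) + 12*log(2)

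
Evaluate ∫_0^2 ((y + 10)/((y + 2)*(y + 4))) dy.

-3*log(3) + 7*log(2)

Factor the denominator: y**2 + 6*y + 8 = (y + 4)(y + 2).
Partial fractions: (y + 10)/((y + 2)*(y + 4)) = -3/(y + 4) + 4/(y + 2).
An antiderivative is F(y) = 4*log(y + 2) - 3*log(y + 4).
Then F(2) - F(0) = (log(32/27)) - (-log(4)) = -3*log(3) + 7*log(2).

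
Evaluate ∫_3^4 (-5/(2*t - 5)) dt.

An antiderivative is F(t) = -5*log(2*t - 5)/2.
Then F(4) - F(3) = (-5*log(3)/2) - (0) = -5*log(3)/2.

-5*log(3)/2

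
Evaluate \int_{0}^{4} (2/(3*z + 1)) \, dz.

2*log(13)/3

An antiderivative is F(z) = 2*log(3*z + 1)/3.
Then F(4) - F(0) = (2*log(13)/3) - (0) = 2*log(13)/3.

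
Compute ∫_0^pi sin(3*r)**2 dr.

Use the identity sin^2(3*r) = (1 - cos(6*r))/2.
An antiderivative is F(r) = r/2 - sin(6*r)/12.
Then F(pi) - F(0) = (pi/2) - (0) = pi/2.

pi/2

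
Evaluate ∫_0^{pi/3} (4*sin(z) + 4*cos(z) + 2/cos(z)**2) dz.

2 + 4*sqrt(3)

An antiderivative is F(z) = 4*sin(z) - 4*cos(z) + 2*tan(z).
Then F(pi/3) - F(0) = (-2 + 4*sqrt(3)) - (-4) = 2 + 4*sqrt(3).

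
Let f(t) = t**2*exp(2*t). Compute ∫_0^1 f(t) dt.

-1/4 + exp(2)/4

Integrate by parts twice (u = t^2, dv = exp(2*t) dt).
An antiderivative is F(t) = (2*t**2 - 2*t + 1)*exp(2*t)/4.
Then F(1) - F(0) = (exp(2)/4) - (1/4) = -1/4 + exp(2)/4.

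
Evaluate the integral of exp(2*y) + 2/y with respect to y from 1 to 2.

-exp(2)/2 + log(4) + exp(4)/2

An antiderivative is F(y) = exp(2*y)/2 + 2*log(y).
Then F(2) - F(1) = (log(4) + exp(4)/2) - (exp(2)/2) = -exp(2)/2 + log(4) + exp(4)/2.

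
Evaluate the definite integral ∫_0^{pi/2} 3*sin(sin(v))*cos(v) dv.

3 - 3*cos(1)

Let u = sin(v), so du = cos(v) dv. When v = 0, u = 0; when v = pi/2, u = 1.
The integral becomes 3·∫ sin(u) du from 0 to 1, with antiderivative -3*cos(u).
Back in v: F(v) = -3*cos(sin(v)).
Then F(pi/2) - F(0) = (-3*cos(1)) - (-3) = 3 - 3*cos(1).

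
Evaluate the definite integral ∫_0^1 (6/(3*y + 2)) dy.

Let u = 3*y + 2, so du = 3 dy. When y = 0, u = 2; when y = 1, u = 5.
The integral becomes 2·∫ 1/u du from 2 to 5, with antiderivative 2*log(u).
Back in y: F(y) = 2*log(3*y + 2).
Then F(1) - F(0) = (log(25)) - (log(4)) = log(25/4).

log(25/4)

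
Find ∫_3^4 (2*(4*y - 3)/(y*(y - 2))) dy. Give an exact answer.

-3*log(3) + 11*log(2)

Factor the denominator: y**2 - 2*y = y(y - 2).
Partial fractions: 2*(4*y - 3)/(y*(y - 2)) = 3/y + 5/(y - 2).
An antiderivative is F(y) = 3*log(y) + 5*log(y - 2).
Then F(4) - F(3) = (11*log(2)) - (log(27)) = -3*log(3) + 11*log(2).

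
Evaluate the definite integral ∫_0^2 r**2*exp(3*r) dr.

Integrate by parts twice (u = r^2, dv = exp(3*r) dr).
An antiderivative is F(r) = (9*r**2 - 6*r + 2)*exp(3*r)/27.
Then F(2) - F(0) = (26*exp(6)/27) - (2/27) = -2/27 + 26*exp(6)/27.

-2/27 + 26*exp(6)/27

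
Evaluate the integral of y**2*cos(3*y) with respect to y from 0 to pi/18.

Integrate by parts twice (u = y^2, dv = cos(3*y) dy).
An antiderivative is F(y) = y**2*sin(3*y)/3 + 2*y*cos(3*y)/9 - 2*sin(3*y)/27.
Then F(pi/18) - F(0) = (-1/27 + pi**2/1944 + sqrt(3)*pi/162) - (0) = -1/27 + pi**2/1944 + sqrt(3)*pi/162.

-1/27 + pi**2/1944 + sqrt(3)*pi/162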